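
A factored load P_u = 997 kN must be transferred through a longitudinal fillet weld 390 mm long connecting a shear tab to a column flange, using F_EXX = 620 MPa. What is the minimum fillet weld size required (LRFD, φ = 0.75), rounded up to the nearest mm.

Total weld length L = 390 mm.
Required throat t_e = P_u / (φ × 0.6 F_EXX × L) = 997 / (0.75 × 0.6 × 620 × 390 × 10⁻³) = 9.163 mm.
Required leg w = t_e / 0.707 = 12.96 mm → use 13 mm.

w = 13 mm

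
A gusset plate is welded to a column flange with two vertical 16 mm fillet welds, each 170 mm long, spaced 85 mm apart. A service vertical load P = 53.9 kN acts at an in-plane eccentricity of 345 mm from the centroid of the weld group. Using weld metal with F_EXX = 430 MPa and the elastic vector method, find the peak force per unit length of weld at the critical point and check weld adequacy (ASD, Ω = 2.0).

f_max ≈ 1310 N/mm; adequate

Total weld length L_w = 340 mm. Treat welds as unit-width lines.
Polar moment about centroid: J = 2[d³/12 + d(b/2)²] = 2[170³/12 + 170×42.5²] = 1433000 mm³.
Direct shear f_v = P/L_w = 53.9×10³ / 340 = 158.5 N/mm (vertical).
Torsion M = P·e = 53.9×10³ × 345 = 18596000 N·mm.
Critical point at (x, y) = (42.5, 85) from centroid. f_tx = M·y/J = 1103 N/mm; f_ty = M·x/J = 551.5 N/mm.
Resultant f_max = √[f_tx² + (f_v + f_ty)²] = √[1103² + (158.5 + 551.5)²] = 1312 N/mm.
Capacity per unit length: r_n/Ω = (1/2.0) × 0.6 × 430 × (0.707 × 16) = 1459 N/mm.
1312 ≤ 1459 → adequate.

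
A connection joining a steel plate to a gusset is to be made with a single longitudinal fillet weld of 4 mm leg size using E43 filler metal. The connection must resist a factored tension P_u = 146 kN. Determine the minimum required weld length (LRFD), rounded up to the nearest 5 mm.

L = 270 mm

E43XX → F_EXX = 430 MPa.
Throat t_e = 0.707 × 4 = 2.828 mm.
φr_n = 0.75 × 0.6 × 430 × 2.828 × 10⁻³ = 0.5472 kN/mm.
L_req = P_u / φr_n = 146 / 0.5472 = 266.8 mm total.
Round up → use L = 270 mm.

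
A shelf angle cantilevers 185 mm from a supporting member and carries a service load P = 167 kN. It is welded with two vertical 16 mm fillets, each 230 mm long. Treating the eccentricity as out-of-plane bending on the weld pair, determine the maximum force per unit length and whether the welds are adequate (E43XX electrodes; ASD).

f_max ≈ 1790 N/mm; NOT adequate

E43XX → F_EXX = 430 MPa.
L_w = 2 × 230 = 460 mm; section modulus (unit throat) S = 2 × L²/6 = 17630 mm².
Direct shear f_v = P/L_w = 167×10³/460 = 363 N/mm.
Moment M = P × e = 167×10³ × 185 = 30895000 N·mm; bending f_b = M/S = 1752 N/mm.
f_max = √(f_v² + f_b²) = √(363² + 1752²) = 1789 N/mm.
r_n/Ω = (1/2.0) × 0.6 × 430 × (0.707 × 16) = 1459 N/mm → NOT adequate.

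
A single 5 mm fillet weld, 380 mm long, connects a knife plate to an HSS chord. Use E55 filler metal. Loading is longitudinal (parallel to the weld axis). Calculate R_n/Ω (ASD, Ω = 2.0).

E55XX → F_EXX = 550 MPa.
Effective throat t_e = 0.707 × 5 = 3.535 mm.
Total length L = 380 mm; A_we = 3.535 × 380 = 1343 mm².
F_nw = 0.6 F_EXX = 0.6 × 550 = 330 MPa.
R_n = 330 × 1343 × 10⁻³ = 443.3 kN; R_n/Ω = 443.3/2.0 = 221.6 kN.

R_n/Ω ≈ 222 kN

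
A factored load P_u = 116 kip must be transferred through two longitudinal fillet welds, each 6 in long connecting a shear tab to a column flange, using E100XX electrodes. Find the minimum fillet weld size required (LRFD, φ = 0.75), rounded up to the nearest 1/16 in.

E100XX → F_EXX = 100 ksi.
Total weld length L = 12 in.
Required throat t_e = P_u / (φ × 0.6 F_EXX × L) = 116 / (0.75 × 0.6 × 100 × 12) = 0.2148 in.
Required leg w = t_e / 0.707 = 0.3038 in → use 5/16 in.

w = 5/16 in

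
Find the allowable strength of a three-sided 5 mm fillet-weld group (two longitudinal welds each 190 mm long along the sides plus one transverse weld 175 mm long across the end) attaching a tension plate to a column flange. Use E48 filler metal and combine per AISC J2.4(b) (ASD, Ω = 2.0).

R_n/Ω ≈ 298 kN

E48XX → F_EXX = 480 MPa.
t_e = 0.707 × 5 = 3.535 mm.
R_nwl = 0.6 × 480 × 3.535 × 380 × 10⁻³ = 386.9 kN (longitudinal, 2 welds).
R_nwt = 0.6 × 480 × 3.535 × 175 × 10⁻³ = 178.2 kN (transverse, base value).
(i) R_nwl + R_nwt = 565 kN; (ii) 0.85 R_nwl + 1.5 R_nwt = 596.1 kN.
R_n = max = 596.1 kN [governs: (ii)]; R_n/Ω = 298 kN.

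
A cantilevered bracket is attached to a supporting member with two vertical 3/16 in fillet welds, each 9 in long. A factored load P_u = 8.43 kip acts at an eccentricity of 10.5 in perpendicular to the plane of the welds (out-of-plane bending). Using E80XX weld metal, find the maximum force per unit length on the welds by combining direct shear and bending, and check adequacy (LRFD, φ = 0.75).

E80XX → F_EXX = 80 ksi.
L_w = 2 × 9 = 18 in; section modulus (unit throat) S = 2 × L²/6 = 27 in².
Direct shear f_v = P/L_w = 8.43/18 = 0.4683 kip/in.
Moment M = P × e = 8.43 × 10.5 = 88.515 kip·in; bending f_b = M/S = 3.278 kip/in.
f_max = √(f_v² + f_b²) = √(0.4683² + 3.278²) = 3.312 kip/in.
φr_n = 0.75 × 0.6 × 80 × (0.707 × 0.1875) = 4.772 kip/in → adequate.

f_max ≈ 3.31 kip/in; adequate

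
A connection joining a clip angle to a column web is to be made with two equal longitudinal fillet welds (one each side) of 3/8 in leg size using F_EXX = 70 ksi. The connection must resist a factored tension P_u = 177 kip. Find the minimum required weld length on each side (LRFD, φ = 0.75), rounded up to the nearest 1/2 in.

L = 11 in on each side

Throat t_e = 0.707 × 0.375 = 0.2651 in.
φr_n = 0.75 × 0.6 × 70 × 0.2651 = 8.351 kip/in.
L_req = P_u / φr_n = 177 / 8.351 = 21.19 in total.
Per side: 21.19 / 2 = 10.6 in.
Round up → use L = 11 in on each side.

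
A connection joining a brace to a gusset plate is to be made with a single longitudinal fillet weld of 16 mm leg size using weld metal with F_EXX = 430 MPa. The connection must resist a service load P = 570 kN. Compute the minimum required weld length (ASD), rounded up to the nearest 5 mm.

Throat t_e = 0.707 × 16 = 11.31 mm.
r_n/Ω = (0.6 × 430 × 11.31) / 2.0 = 1459 N/mm = 1.459 kN/mm.
L_req = P / (r_n/Ω) = 570 / 1.459 = 390.6 mm total.
Round up → use L = 395 mm.

L = 395 mm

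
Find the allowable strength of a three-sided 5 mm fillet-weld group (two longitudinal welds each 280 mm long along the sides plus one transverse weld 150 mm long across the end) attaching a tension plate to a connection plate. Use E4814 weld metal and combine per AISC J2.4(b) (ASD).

R_n/Ω ≈ 361 kN

E48XX → F_EXX = 480 MPa.
t_e = 0.707 × 5 = 3.535 mm.
R_nwl = 0.6 × 480 × 3.535 × 560 × 10⁻³ = 570.1 kN (longitudinal, 2 welds).
R_nwt = 0.6 × 480 × 3.535 × 150 × 10⁻³ = 152.7 kN (transverse, base value).
(i) R_nwl + R_nwt = 722.8 kN; (ii) 0.85 R_nwl + 1.5 R_nwt = 713.7 kN.
R_n = max = 722.8 kN [governs: (i)]; R_n/Ω = 361.4 kN.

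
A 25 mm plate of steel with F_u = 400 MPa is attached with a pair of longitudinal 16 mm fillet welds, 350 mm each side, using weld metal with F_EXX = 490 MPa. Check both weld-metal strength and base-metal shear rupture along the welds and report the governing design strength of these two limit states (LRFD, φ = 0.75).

t_e = 0.707 × 16 = 11.31 mm; L = 700 mm.
Weld metal: φR_n = 0.75 × 0.6 × 490 × 11.31 × 700 × 10⁻³ = 1746 kN.
Base metal (shear rupture): φR_n = 0.75 × 0.6 × 400 × 25 × 700 × 10⁻³ = 3150 kN.
Governing: weld metal.

φR_n ≈ 1750 kN (weld metal governs)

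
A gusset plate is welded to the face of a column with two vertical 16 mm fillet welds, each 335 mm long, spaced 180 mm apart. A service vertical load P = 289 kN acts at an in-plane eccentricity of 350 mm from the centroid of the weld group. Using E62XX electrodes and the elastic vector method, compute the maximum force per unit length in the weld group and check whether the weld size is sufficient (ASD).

f_max ≈ 1890 N/mm; adequate

E62XX → F_EXX = 620 MPa.
Total weld length L_w = 670 mm. Treat welds as unit-width lines.
Polar moment about centroid: J = 2[d³/12 + d(b/2)²] = 2[335³/12 + 335×90²] = 11690000 mm³.
Direct shear f_v = P/L_w = 289×10³ / 670 = 431.3 N/mm (vertical).
Torsion M = P·e = 289×10³ × 350 = 101150000 N·mm.
Critical point at (x, y) = (90, 167.5) from centroid. f_tx = M·y/J = 1449 N/mm; f_ty = M·x/J = 778.5 N/mm.
Resultant f_max = √[f_tx² + (f_v + f_ty)²] = √[1449² + (431.3 + 778.5)²] = 1888 N/mm.
Capacity per unit length: r_n/Ω = (1/2.0) × 0.6 × 620 × (0.707 × 16) = 2104 N/mm.
1888 ≤ 2104 → adequate.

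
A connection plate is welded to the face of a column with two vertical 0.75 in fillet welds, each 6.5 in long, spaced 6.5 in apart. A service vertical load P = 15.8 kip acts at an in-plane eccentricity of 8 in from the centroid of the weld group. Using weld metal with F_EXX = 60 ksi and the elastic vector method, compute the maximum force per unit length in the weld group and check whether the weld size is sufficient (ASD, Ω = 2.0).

Total weld length L_w = 13 in. Treat welds as unit-width lines.
Polar moment about centroid: J = 2[d³/12 + d(b/2)²] = 2[6.5³/12 + 6.5×3.25²] = 183.1 in³.
Direct shear f_v = P/L_w = 15.8 / 13 = 1.215 kip/in (vertical).
Torsion M = P·e = 15.8 × 8 = 126.4 kip·in.
Critical point at (x, y) = (3.25, 3.25) from centroid. f_tx = M·y/J = 2.244 kip/in; f_ty = M·x/J = 2.244 kip/in.
Resultant f_max = √[f_tx² + (f_v + f_ty)²] = √[2.244² + (1.215 + 2.244)²] = 4.123 kip/in.
Capacity per unit length: r_n/Ω = (1/2.0) × 0.6 × 60 × (0.707 × 0.75) = 9.544 kip/in.
4.123 ≤ 9.544 → adequate.

f_max ≈ 4.12 kip/in; adequate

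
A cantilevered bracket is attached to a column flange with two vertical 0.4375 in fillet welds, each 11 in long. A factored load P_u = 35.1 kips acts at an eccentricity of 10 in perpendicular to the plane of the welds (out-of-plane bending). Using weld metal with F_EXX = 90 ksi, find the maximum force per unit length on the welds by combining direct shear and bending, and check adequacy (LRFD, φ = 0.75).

f_max ≈ 8.85 kip/in; adequate

L_w = 2 × 11 = 22 in; section modulus (unit throat) S = 2 × L²/6 = 40.33 in².
Direct shear f_v = P/L_w = 35.1/22 = 1.595 kip/in.
Moment M = P × e = 35.1 × 10 = 351 kip·in; bending f_b = M/S = 8.702 kip/in.
f_max = √(f_v² + f_b²) = √(1.595² + 8.702²) = 8.848 kip/in.
φr_n = 0.75 × 0.6 × 90 × (0.707 × 0.4375) = 12.53 kip/in → adequate.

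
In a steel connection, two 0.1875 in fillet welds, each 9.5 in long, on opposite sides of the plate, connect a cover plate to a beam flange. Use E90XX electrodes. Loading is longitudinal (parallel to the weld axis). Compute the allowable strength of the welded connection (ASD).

E90XX → F_EXX = 90 ksi.
Effective throat t_e = 0.707 × 0.1875 = 0.1326 in.
Total length L = 19 in; A_we = 0.1326 × 19 = 2.519 in².
F_nw = 0.6 F_EXX = 0.6 × 90 = 54 ksi.
R_n = 54 × 2.519 = 136 kips; R_n/Ω = 136/2.0 = 68 kips.

R_n/Ω ≈ 68 kips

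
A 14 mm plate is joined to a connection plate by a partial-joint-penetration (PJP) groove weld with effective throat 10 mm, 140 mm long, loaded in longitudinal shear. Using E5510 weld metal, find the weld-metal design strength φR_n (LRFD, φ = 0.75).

φR_n ≈ 346 kN

E55XX → F_EXX = 550 MPa.
Effective throat (given) t_e = 10 mm.
A_we = 10 × 140 = 1400 mm².
F_nw = 0.6 F_EXX = 330 MPa.
φR_n = 0.75 × 330 × 1400 × 10⁻³ = 346.5 kN.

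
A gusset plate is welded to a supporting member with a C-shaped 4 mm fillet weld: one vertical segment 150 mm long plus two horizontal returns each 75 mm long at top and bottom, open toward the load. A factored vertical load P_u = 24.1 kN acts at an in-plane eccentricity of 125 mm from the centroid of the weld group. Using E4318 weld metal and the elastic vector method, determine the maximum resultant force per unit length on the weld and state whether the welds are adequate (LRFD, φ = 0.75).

f_max ≈ 273 N/mm; adequate

E43XX → F_EXX = 430 MPa.
Total weld length L_w = 300 mm. Treat welds as unit-width lines.
Centroid: x̄ = 2×75×37.5 / 300 = 18.75 mm from the vertical weld.
Polar moment about centroid: J = I_x + I_y = [150³/12 + 2×75×75²] + [150×18.75² + 2(75³/12 + 75×18.75²)] = 1301000 mm³.
Direct shear f_v = P/L_w = 24.1×10³ / 300 = 80.33 N/mm (vertical).
Torsion M = P·e = 24.1×10³ × 125 = 3012500 N·mm.
Critical point at (x, y) = (56.25, 75) from centroid. f_tx = M·y/J = 173.7 N/mm; f_ty = M·x/J = 130.3 N/mm.
Resultant f_max = √[f_tx² + (f_v + f_ty)²] = √[173.7² + (80.33 + 130.3)²] = 273 N/mm.
Capacity per unit length: φr_n = 0.75 × 0.6 × 430 × (0.707 × 4) = 547.2 N/mm.
273 ≤ 547.2 → adequate.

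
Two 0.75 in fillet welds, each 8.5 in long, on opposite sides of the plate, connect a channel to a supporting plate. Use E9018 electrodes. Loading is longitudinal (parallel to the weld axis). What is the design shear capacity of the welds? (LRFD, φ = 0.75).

E90XX → F_EXX = 90 ksi.
Effective throat t_e = 0.707 × 0.75 = 0.5302 in.
Total length L = 17 in; A_we = 0.5302 × 17 = 9.014 in².
F_nw = 0.6 F_EXX = 0.6 × 90 = 54 ksi.
φR_n = 0.75 × 54 × 9.014 = 365.1 kip.

φR_n ≈ 365 kip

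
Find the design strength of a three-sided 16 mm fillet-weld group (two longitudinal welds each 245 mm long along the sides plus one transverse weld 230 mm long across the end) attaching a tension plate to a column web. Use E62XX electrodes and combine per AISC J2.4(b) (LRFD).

E62XX → F_EXX = 620 MPa.
t_e = 0.707 × 16 = 11.31 mm.
R_nwl = 0.6 × 620 × 11.31 × 490 × 10⁻³ = 2062 kN (longitudinal, 2 welds).
R_nwt = 0.6 × 620 × 11.31 × 230 × 10⁻³ = 967.9 kN (transverse, base value).
(i) R_nwl + R_nwt = 3030 kN; (ii) 0.85 R_nwl + 1.5 R_nwt = 3204 kN.
R_n = max = 3204 kN [governs: (ii)]; φR_n = 2403 kN.

φR_n ≈ 2400 kN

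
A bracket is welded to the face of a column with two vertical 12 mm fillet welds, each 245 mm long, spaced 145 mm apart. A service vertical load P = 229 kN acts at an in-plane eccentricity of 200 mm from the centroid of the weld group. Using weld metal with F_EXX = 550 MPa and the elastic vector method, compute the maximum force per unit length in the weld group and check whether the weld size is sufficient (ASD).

f_max ≈ 1590 N/mm; NOT adequate

Total weld length L_w = 490 mm. Treat welds as unit-width lines.
Polar moment about centroid: J = 2[d³/12 + d(b/2)²] = 2[245³/12 + 245×72.5²] = 5027000 mm³.
Direct shear f_v = P/L_w = 229×10³ / 490 = 467.3 N/mm (vertical).
Torsion M = P·e = 229×10³ × 200 = 45800000 N·mm.
Critical point at (x, y) = (72.5, 122.5) from centroid. f_tx = M·y/J = 1116 N/mm; f_ty = M·x/J = 660.6 N/mm.
Resultant f_max = √[f_tx² + (f_v + f_ty)²] = √[1116² + (467.3 + 660.6)²] = 1587 N/mm.
Capacity per unit length: r_n/Ω = (1/2.0) × 0.6 × 550 × (0.707 × 12) = 1400 N/mm.
1587 > 1400 → NOT adequate.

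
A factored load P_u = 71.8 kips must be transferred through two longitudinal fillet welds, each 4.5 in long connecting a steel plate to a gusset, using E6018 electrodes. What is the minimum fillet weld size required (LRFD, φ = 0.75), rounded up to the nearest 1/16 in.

E60XX → F_EXX = 60 ksi.
Total weld length L = 9 in.
Required throat t_e = P_u / (φ × 0.6 F_EXX × L) = 71.8 / (0.75 × 0.6 × 60 × 9) = 0.2955 in.
Required leg w = t_e / 0.707 = 0.4179 in → use 7/16 in.

w = 7/16 in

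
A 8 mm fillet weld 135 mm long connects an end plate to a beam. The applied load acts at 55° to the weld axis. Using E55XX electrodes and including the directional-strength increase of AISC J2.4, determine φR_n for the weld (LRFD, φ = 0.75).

φR_n ≈ 259 kN

E55XX → F_EXX = 550 MPa.
t_e = 0.707 × 8 = 5.656 mm; A_we = 5.656 × 135 = 763.6 mm².
Directional factor: 1.0 + 0.5 sin^1.5(55°) = 1.371.
F_nw = 0.6 × 550 × 1.371 = 452.3 MPa.
φR_n = 0.75 × 452.3 × 763.6 × 10⁻³ = 259 kN.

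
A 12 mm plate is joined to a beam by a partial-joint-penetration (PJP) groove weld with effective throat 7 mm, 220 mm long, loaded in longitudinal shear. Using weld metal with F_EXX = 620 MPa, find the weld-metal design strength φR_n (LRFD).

Effective throat (given) t_e = 7 mm.
A_we = 7 × 220 = 1540 mm².
F_nw = 0.6 F_EXX = 372 MPa.
φR_n = 0.75 × 372 × 1540 × 10⁻³ = 429.7 kN.

φR_n ≈ 430 kN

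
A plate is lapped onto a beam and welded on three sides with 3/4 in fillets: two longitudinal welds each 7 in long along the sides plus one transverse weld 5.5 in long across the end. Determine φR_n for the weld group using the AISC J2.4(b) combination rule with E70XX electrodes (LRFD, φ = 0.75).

E70XX → F_EXX = 70 ksi.
t_e = 0.707 × 0.75 = 0.5302 in.
R_nwl = 0.6 × 70 × 0.5302 × 14 = 311.8 kip (longitudinal, 2 welds).
R_nwt = 0.6 × 70 × 0.5302 × 5.5 = 122.5 kip (transverse, base value).
(i) R_nwl + R_nwt = 434.3 kip; (ii) 0.85 R_nwl + 1.5 R_nwt = 448.8 kip.
R_n = max = 448.8 kip [governs: (ii)]; φR_n = 336.6 kip.

φR_n ≈ 337 kip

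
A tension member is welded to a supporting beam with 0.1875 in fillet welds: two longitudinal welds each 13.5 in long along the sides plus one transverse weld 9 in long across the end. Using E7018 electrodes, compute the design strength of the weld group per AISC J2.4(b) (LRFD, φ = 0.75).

E70XX → F_EXX = 70 ksi.
t_e = 0.707 × 0.1875 = 0.1326 in.
R_nwl = 0.6 × 70 × 0.1326 × 27 = 150.3 kips (longitudinal, 2 welds).
R_nwt = 0.6 × 70 × 0.1326 × 9 = 50.11 kips (transverse, base value).
(i) R_nwl + R_nwt = 200.4 kips; (ii) 0.85 R_nwl + 1.5 R_nwt = 202.9 kips.
R_n = max = 202.9 kips [governs: (ii)]; φR_n = 152.2 kips.

φR_n ≈ 152 kips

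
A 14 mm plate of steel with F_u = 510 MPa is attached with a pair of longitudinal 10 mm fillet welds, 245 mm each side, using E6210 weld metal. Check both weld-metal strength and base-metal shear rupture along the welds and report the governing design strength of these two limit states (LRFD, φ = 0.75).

E62XX → F_EXX = 620 MPa.
t_e = 0.707 × 10 = 7.07 mm; L = 490 mm.
Weld metal: φR_n = 0.75 × 0.6 × 620 × 7.07 × 490 × 10⁻³ = 966.5 kN.
Base metal (shear rupture): φR_n = 0.75 × 0.6 × 510 × 14 × 490 × 10⁻³ = 1574 kN.
Governing: weld metal.

φR_n ≈ 967 kN (weld metal governs)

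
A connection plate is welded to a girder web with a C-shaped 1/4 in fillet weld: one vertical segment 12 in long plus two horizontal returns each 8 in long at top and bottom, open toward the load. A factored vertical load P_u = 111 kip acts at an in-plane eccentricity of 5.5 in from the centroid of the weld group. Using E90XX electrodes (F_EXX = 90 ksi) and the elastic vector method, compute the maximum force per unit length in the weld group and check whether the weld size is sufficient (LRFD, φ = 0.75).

f_max ≈ 8.75 kip/in; NOT adequate

Total weld length L_w = 28 in. Treat welds as unit-width lines.
Centroid: x̄ = 2×8×4 / 28 = 2.286 in from the vertical weld.
Polar moment about centroid: J = I_x + I_y = [12³/12 + 2×8×6²] + [12×2.286² + 2(8³/12 + 8×1.714²)] = 915 in³.
Direct shear f_v = P/L_w = 111 / 28 = 3.964 kip/in (vertical).
Torsion M = P·e = 111 × 5.5 = 610.5 kip·in.
Critical point at (x, y) = (5.714, 6) from centroid. f_tx = M·y/J = 4.003 kip/in; f_ty = M·x/J = 3.812 kip/in.
Resultant f_max = √[f_tx² + (f_v + f_ty)²] = √[4.003² + (3.964 + 3.812)²] = 8.747 kip/in.
Capacity per unit length: φr_n = 0.75 × 0.6 × 90 × (0.707 × 0.25) = 7.158 kip/in.
8.747 > 7.158 → NOT adequate.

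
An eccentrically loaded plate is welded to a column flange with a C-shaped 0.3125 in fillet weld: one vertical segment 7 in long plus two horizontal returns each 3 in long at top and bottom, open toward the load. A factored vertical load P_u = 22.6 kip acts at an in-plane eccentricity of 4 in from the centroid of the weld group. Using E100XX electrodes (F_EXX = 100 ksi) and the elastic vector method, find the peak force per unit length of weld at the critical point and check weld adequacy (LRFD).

Total weld length L_w = 13 in. Treat welds as unit-width lines.
Centroid: x̄ = 2×3×1.5 / 13 = 0.6923 in from the vertical weld.
Polar moment about centroid: J = I_x + I_y = [7³/12 + 2×3×3.5²] + [7×0.6923² + 2(3³/12 + 3×0.8077²)] = 113.9 in³.
Direct shear f_v = P/L_w = 22.6 / 13 = 1.738 kip/in (vertical).
Torsion M = P·e = 22.6 × 4 = 90.4 kip·in.
Critical point at (x, y) = (2.308, 3.5) from centroid. f_tx = M·y/J = 2.779 kip/in; f_ty = M·x/J = 1.832 kip/in.
Resultant f_max = √[f_tx² + (f_v + f_ty)²] = √[2.779² + (1.738 + 1.832)²] = 4.525 kip/in.
Capacity per unit length: φr_n = 0.75 × 0.6 × 100 × (0.707 × 0.3125) = 9.942 kip/in.
4.525 ≤ 9.942 → adequate.

f_max ≈ 4.52 kip/in; adequate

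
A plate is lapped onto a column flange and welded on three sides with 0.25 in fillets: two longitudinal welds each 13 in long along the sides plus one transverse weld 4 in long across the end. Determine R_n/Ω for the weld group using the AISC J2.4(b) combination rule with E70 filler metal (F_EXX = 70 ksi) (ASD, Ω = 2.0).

t_e = 0.707 × 0.25 = 0.1767 in.
R_nwl = 0.6 × 70 × 0.1767 × 26 = 193 kip (longitudinal, 2 welds).
R_nwt = 0.6 × 70 × 0.1767 × 4 = 29.69 kip (transverse, base value).
(i) R_nwl + R_nwt = 222.7 kip; (ii) 0.85 R_nwl + 1.5 R_nwt = 208.6 kip.
R_n = max = 222.7 kip [governs: (i)]; R_n/Ω = 111.4 kip.

R_n/Ω ≈ 111 kip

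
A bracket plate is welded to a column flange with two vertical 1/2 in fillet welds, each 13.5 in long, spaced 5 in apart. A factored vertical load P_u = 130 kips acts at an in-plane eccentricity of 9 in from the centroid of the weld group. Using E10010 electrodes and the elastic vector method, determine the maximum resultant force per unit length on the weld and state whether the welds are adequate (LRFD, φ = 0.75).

f_max ≈ 16.8 kip/in; NOT adequate

E100XX → F_EXX = 100 ksi.
Total weld length L_w = 27 in. Treat welds as unit-width lines.
Polar moment about centroid: J = 2[d³/12 + d(b/2)²] = 2[13.5³/12 + 13.5×2.5²] = 578.8 in³.
Direct shear f_v = P/L_w = 130 / 27 = 4.815 kip/in (vertical).
Torsion M = P·e = 130 × 9 = 1170 kip·in.
Critical point at (x, y) = (2.5, 6.75) from centroid. f_tx = M·y/J = 13.64 kip/in; f_ty = M·x/J = 5.053 kip/in.
Resultant f_max = √[f_tx² + (f_v + f_ty)²] = √[13.64² + (4.815 + 5.053)²] = 16.84 kip/in.
Capacity per unit length: φr_n = 0.75 × 0.6 × 100 × (0.707 × 0.5) = 15.91 kip/in.
16.84 > 15.91 → NOT adequate.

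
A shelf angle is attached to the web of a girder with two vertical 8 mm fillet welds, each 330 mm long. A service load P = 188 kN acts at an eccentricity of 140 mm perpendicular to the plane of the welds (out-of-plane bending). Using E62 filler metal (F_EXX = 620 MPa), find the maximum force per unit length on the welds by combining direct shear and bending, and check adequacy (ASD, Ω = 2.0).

f_max ≈ 779 N/mm; adequate

L_w = 2 × 330 = 660 mm; section modulus (unit throat) S = 2 × L²/6 = 36300 mm².
Direct shear f_v = P/L_w = 188×10³/660 = 284.8 N/mm.
Moment M = P × e = 188×10³ × 140 = 26320000 N·mm; bending f_b = M/S = 725.1 N/mm.
f_max = √(f_v² + f_b²) = √(284.8² + 725.1²) = 779 N/mm.
r_n/Ω = (1/2.0) × 0.6 × 620 × (0.707 × 8) = 1052 N/mm → adequate.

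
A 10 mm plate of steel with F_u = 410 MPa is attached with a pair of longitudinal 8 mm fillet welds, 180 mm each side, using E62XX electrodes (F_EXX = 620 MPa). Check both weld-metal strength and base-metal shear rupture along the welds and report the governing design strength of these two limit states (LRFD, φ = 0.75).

φR_n ≈ 568 kN (weld metal governs)

t_e = 0.707 × 8 = 5.656 mm; L = 360 mm.
Weld metal: φR_n = 0.75 × 0.6 × 620 × 5.656 × 360 × 10⁻³ = 568.1 kN.
Base metal (shear rupture): φR_n = 0.75 × 0.6 × 410 × 10 × 360 × 10⁻³ = 664.2 kN.
Governing: weld metal.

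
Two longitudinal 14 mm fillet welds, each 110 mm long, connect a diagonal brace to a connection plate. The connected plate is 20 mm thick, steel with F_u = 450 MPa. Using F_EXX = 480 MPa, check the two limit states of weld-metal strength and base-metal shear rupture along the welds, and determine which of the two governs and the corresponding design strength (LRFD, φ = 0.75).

t_e = 0.707 × 14 = 9.898 mm; L = 220 mm.
Weld metal: φR_n = 0.75 × 0.6 × 480 × 9.898 × 220 × 10⁻³ = 470.4 kN.
Base metal (shear rupture): φR_n = 0.75 × 0.6 × 450 × 20 × 220 × 10⁻³ = 891 kN.
Governing: weld metal.

φR_n ≈ 470 kN (weld metal governs)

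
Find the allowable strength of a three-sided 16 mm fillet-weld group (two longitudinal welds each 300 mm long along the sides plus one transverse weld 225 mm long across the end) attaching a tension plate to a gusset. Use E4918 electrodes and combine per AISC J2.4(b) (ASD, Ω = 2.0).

R_n/Ω ≈ 1410 kN

E49XX → F_EXX = 490 MPa.
t_e = 0.707 × 16 = 11.31 mm.
R_nwl = 0.6 × 490 × 11.31 × 600 × 10⁻³ = 1995 kN (longitudinal, 2 welds).
R_nwt = 0.6 × 490 × 11.31 × 225 × 10⁻³ = 748.3 kN (transverse, base value).
(i) R_nwl + R_nwt = 2744 kN; (ii) 0.85 R_nwl + 1.5 R_nwt = 2819 kN.
R_n = max = 2819 kN [governs: (ii)]; R_n/Ω = 1409 kN.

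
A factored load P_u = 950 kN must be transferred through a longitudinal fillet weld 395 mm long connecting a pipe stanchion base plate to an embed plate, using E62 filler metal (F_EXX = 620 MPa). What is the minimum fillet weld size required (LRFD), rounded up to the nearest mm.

Total weld length L = 395 mm.
Required throat t_e = P_u / (φ × 0.6 F_EXX × L) = 950 / (0.75 × 0.6 × 620 × 395 × 10⁻³) = 8.62 mm.
Required leg w = t_e / 0.707 = 12.19 mm → use 13 mm.

w = 13 mm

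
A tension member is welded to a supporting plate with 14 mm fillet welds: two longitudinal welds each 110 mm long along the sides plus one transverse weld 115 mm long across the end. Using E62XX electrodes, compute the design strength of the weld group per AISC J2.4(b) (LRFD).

E62XX → F_EXX = 620 MPa.
t_e = 0.707 × 14 = 9.898 mm.
R_nwl = 0.6 × 620 × 9.898 × 220 × 10⁻³ = 810.1 kN (longitudinal, 2 welds).
R_nwt = 0.6 × 620 × 9.898 × 115 × 10⁻³ = 423.4 kN (transverse, base value).
(i) R_nwl + R_nwt = 1233 kN; (ii) 0.85 R_nwl + 1.5 R_nwt = 1324 kN.
R_n = max = 1324 kN [governs: (ii)]; φR_n = 992.8 kN.

φR_n ≈ 993 kN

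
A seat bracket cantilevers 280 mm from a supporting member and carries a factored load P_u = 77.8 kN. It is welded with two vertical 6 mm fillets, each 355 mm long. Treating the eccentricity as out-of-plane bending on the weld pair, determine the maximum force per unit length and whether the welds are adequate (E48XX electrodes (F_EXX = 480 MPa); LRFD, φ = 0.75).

f_max ≈ 530 N/mm; adequate

L_w = 2 × 355 = 710 mm; section modulus (unit throat) S = 2 × L²/6 = 42010 mm².
Direct shear f_v = P/L_w = 77.8×10³/710 = 109.6 N/mm.
Moment M = P × e = 77.8×10³ × 280 = 21784000 N·mm; bending f_b = M/S = 518.6 N/mm.
f_max = √(f_v² + f_b²) = √(109.6² + 518.6²) = 530 N/mm.
φr_n = 0.75 × 0.6 × 480 × (0.707 × 6) = 916.3 N/mm → adequate.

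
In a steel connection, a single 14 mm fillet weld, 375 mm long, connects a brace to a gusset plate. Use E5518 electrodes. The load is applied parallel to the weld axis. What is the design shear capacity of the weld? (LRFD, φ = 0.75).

φR_n ≈ 919 kN

E55XX → F_EXX = 550 MPa.
Effective throat t_e = 0.707 × 14 = 9.898 mm.
Total length L = 375 mm; A_we = 9.898 × 375 = 3712 mm².
F_nw = 0.6 F_EXX = 0.6 × 550 = 330 MPa.
φR_n = 0.75 × 330 × 3712 × 10⁻³ = 918.7 kN.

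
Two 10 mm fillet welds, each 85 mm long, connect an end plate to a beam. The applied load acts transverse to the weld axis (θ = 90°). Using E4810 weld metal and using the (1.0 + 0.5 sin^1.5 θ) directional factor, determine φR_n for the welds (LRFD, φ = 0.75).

E48XX → F_EXX = 480 MPa.
t_e = 0.707 × 10 = 7.07 mm; A_we = 7.07 × 170 = 1202 mm².
Directional factor: 1.0 + 0.5 sin^1.5(90°) = 1.5.
F_nw = 0.6 × 480 × 1.5 = 432 MPa.
φR_n = 0.75 × 432 × 1202 × 10⁻³ = 389.4 kN.

φR_n ≈ 389 kN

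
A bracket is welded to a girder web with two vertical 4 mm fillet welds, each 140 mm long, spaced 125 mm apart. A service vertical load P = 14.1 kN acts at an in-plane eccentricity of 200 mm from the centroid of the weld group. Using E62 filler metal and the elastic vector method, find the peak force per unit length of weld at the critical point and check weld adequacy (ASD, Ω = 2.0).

E62XX → F_EXX = 620 MPa.
Total weld length L_w = 280 mm. Treat welds as unit-width lines.
Polar moment about centroid: J = 2[d³/12 + d(b/2)²] = 2[140³/12 + 140×62.5²] = 1551000 mm³.
Direct shear f_v = P/L_w = 14.1×10³ / 280 = 50.36 N/mm (vertical).
Torsion M = P·e = 14.1×10³ × 200 = 2820000 N·mm.
Critical point at (x, y) = (62.5, 70) from centroid. f_tx = M·y/J = 127.3 N/mm; f_ty = M·x/J = 113.6 N/mm.
Resultant f_max = √[f_tx² + (f_v + f_ty)²] = √[127.3² + (50.36 + 113.6)²] = 207.6 N/mm.
Capacity per unit length: r_n/Ω = (1/2.0) × 0.6 × 620 × (0.707 × 4) = 526 N/mm.
207.6 ≤ 526 → adequate.

f_max ≈ 208 N/mm; adequate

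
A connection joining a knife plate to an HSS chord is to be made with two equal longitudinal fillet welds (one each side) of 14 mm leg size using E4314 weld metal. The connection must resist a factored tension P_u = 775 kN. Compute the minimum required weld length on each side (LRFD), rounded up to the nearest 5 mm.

E43XX → F_EXX = 430 MPa.
Throat t_e = 0.707 × 14 = 9.898 mm.
φr_n = 0.75 × 0.6 × 430 × 9.898 × 10⁻³ = 1.915 kN/mm.
L_req = P_u / φr_n = 775 / 1.915 = 404.6 mm total.
Per side: 404.6 / 2 = 202.3 mm.
Round up → use L = 205 mm on each side.

L = 205 mm on each side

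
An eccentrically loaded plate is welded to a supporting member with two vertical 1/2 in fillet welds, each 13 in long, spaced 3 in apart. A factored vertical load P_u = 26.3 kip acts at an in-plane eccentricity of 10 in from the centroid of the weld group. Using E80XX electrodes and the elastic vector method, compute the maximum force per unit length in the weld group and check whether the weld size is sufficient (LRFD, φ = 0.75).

E80XX → F_EXX = 80 ksi.
Total weld length L_w = 26 in. Treat welds as unit-width lines.
Polar moment about centroid: J = 2[d³/12 + d(b/2)²] = 2[13³/12 + 13×1.5²] = 424.7 in³.
Direct shear f_v = P/L_w = 26.3 / 26 = 1.012 kip/in (vertical).
Torsion M = P·e = 26.3 × 10 = 263 kip·in.
Critical point at (x, y) = (1.5, 6.5) from centroid. f_tx = M·y/J = 4.026 kip/in; f_ty = M·x/J = 0.929 kip/in.
Resultant f_max = √[f_tx² + (f_v + f_ty)²] = √[4.026² + (1.012 + 0.929)²] = 4.469 kip/in.
Capacity per unit length: φr_n = 0.75 × 0.6 × 80 × (0.707 × 0.5) = 12.73 kip/in.
4.469 ≤ 12.73 → adequate.

f_max ≈ 4.47 kip/in; adequate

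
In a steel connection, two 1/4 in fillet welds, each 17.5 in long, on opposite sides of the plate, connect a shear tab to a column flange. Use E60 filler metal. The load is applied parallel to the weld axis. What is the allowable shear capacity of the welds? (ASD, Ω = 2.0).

E60XX → F_EXX = 60 ksi.
Effective throat t_e = 0.707 × 0.25 = 0.1767 in.
Total length L = 35 in; A_we = 0.1767 × 35 = 6.186 in².
F_nw = 0.6 F_EXX = 0.6 × 60 = 36 ksi.
R_n = 36 × 6.186 = 222.7 kips; R_n/Ω = 222.7/2.0 = 111.4 kips.

R_n/Ω ≈ 111 kips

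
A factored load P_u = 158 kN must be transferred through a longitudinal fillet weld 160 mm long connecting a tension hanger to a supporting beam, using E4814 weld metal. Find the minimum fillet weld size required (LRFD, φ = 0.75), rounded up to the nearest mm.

w = 7 mm

E48XX → F_EXX = 480 MPa.
Total weld length L = 160 mm.
Required throat t_e = P_u / (φ × 0.6 F_EXX × L) = 158 / (0.75 × 0.6 × 480 × 160 × 10⁻³) = 4.572 mm.
Required leg w = t_e / 0.707 = 6.466 mm → use 7 mm.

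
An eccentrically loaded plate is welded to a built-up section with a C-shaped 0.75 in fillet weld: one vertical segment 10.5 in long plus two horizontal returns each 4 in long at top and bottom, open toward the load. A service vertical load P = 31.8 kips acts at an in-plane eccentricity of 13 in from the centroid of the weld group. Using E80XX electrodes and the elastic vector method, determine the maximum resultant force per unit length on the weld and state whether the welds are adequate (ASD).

f_max ≈ 8.32 kip/in; adequate

E80XX → F_EXX = 80 ksi.
Total weld length L_w = 18.5 in. Treat welds as unit-width lines.
Centroid: x̄ = 2×4×2 / 18.5 = 0.8649 in from the vertical weld.
Polar moment about centroid: J = I_x + I_y = [10.5³/12 + 2×4×5.25²] + [10.5×0.8649² + 2(4³/12 + 4×1.135²)] = 345.8 in³.
Direct shear f_v = P/L_w = 31.8 / 18.5 = 1.719 kip/in (vertical).
Torsion M = P·e = 31.8 × 13 = 413.4 kip·in.
Critical point at (x, y) = (3.135, 5.25) from centroid. f_tx = M·y/J = 6.276 kip/in; f_ty = M·x/J = 3.748 kip/in.
Resultant f_max = √[f_tx² + (f_v + f_ty)²] = √[6.276² + (1.719 + 3.748)²] = 8.323 kip/in.
Capacity per unit length: r_n/Ω = (1/2.0) × 0.6 × 80 × (0.707 × 0.75) = 12.73 kip/in.
8.323 ≤ 12.73 → adequate.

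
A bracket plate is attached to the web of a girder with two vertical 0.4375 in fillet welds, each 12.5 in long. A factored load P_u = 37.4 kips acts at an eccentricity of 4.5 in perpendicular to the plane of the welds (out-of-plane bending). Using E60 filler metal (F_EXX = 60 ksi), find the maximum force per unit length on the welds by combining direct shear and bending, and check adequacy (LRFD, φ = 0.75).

f_max ≈ 3.56 kip/in; adequate

L_w = 2 × 12.5 = 25 in; section modulus (unit throat) S = 2 × L²/6 = 52.08 in².
Direct shear f_v = P/L_w = 37.4/25 = 1.496 kip/in.
Moment M = P × e = 37.4 × 4.5 = 168.3 kip·in; bending f_b = M/S = 3.231 kip/in.
f_max = √(f_v² + f_b²) = √(1.496² + 3.231²) = 3.561 kip/in.
φr_n = 0.75 × 0.6 × 60 × (0.707 × 0.4375) = 8.351 kip/in → adequate.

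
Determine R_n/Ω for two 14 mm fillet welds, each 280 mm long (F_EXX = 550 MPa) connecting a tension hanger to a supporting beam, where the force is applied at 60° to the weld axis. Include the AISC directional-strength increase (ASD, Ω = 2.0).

t_e = 0.707 × 14 = 9.898 mm; A_we = 9.898 × 560 = 5543 mm².
Directional factor: 1.0 + 0.5 sin^1.5(60°) = 1.403.
F_nw = 0.6 × 550 × 1.403 = 463 MPa.
R_n/Ω = (463 × 5543) / 2.0 × 10⁻³ = 1283 kN.

R_n/Ω ≈ 1280 kN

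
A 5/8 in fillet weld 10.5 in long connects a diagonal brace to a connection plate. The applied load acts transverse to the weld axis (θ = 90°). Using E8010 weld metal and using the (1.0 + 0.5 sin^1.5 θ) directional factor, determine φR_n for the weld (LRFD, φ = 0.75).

φR_n ≈ 251 kips

E80XX → F_EXX = 80 ksi.
t_e = 0.707 × 0.625 = 0.4419 in; A_we = 0.4419 × 10.5 = 4.64 in².
Directional factor: 1.0 + 0.5 sin^1.5(90°) = 1.5.
F_nw = 0.6 × 80 × 1.5 = 72 ksi.
φR_n = 0.75 × 72 × 4.64 = 250.5 kips.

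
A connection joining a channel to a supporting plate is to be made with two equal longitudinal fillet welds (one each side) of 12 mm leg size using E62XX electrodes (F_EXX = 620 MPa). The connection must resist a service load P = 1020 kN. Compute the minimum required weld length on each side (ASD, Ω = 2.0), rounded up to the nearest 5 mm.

Throat t_e = 0.707 × 12 = 8.484 mm.
r_n/Ω = (0.6 × 620 × 8.484) / 2.0 = 1578 N/mm = 1.578 kN/mm.
L_req = P / (r_n/Ω) = 1020 / 1.578 = 646.4 mm total.
Per side: 646.4 / 2 = 323.2 mm.
Round up → use L = 325 mm on each side.

L = 325 mm on each side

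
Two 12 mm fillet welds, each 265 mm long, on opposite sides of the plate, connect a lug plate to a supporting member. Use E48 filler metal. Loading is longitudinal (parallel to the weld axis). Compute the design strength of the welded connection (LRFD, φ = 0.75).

E48XX → F_EXX = 480 MPa.
Effective throat t_e = 0.707 × 12 = 8.484 mm.
Total length L = 530 mm; A_we = 8.484 × 530 = 4497 mm².
F_nw = 0.6 F_EXX = 0.6 × 480 = 288 MPa.
φR_n = 0.75 × 288 × 4497 × 10⁻³ = 971.2 kN.

φR_n ≈ 971 kN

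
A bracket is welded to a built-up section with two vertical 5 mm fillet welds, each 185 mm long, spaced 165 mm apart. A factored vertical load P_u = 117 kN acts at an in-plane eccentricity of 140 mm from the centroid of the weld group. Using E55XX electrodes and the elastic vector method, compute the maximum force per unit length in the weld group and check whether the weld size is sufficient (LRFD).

E55XX → F_EXX = 550 MPa.
Total weld length L_w = 370 mm. Treat welds as unit-width lines.
Polar moment about centroid: J = 2[d³/12 + d(b/2)²] = 2[185³/12 + 185×82.5²] = 3574000 mm³.
Direct shear f_v = P/L_w = 117×10³ / 370 = 316.2 N/mm (vertical).
Torsion M = P·e = 117×10³ × 140 = 16380000 N·mm.
Critical point at (x, y) = (82.5, 92.5) from centroid. f_tx = M·y/J = 424 N/mm; f_ty = M·x/J = 378.1 N/mm.
Resultant f_max = √[f_tx² + (f_v + f_ty)²] = √[424² + (316.2 + 378.1)²] = 813.6 N/mm.
Capacity per unit length: φr_n = 0.75 × 0.6 × 550 × (0.707 × 5) = 874.9 N/mm.
813.6 ≤ 874.9 → adequate.

f_max ≈ 814 N/mm; adequate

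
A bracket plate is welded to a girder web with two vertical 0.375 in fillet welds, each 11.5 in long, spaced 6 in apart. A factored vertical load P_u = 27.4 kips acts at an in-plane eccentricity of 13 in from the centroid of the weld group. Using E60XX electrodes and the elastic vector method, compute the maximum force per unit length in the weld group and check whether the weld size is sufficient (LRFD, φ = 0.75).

f_max ≈ 5.67 kip/in; adequate

E60XX → F_EXX = 60 ksi.
Total weld length L_w = 23 in. Treat welds as unit-width lines.
Polar moment about centroid: J = 2[d³/12 + d(b/2)²] = 2[11.5³/12 + 11.5×3²] = 460.5 in³.
Direct shear f_v = P/L_w = 27.4 / 23 = 1.191 kip/in (vertical).
Torsion M = P·e = 27.4 × 13 = 356.2 kip·in.
Critical point at (x, y) = (3, 5.75) from centroid. f_tx = M·y/J = 4.448 kip/in; f_ty = M·x/J = 2.321 kip/in.
Resultant f_max = √[f_tx² + (f_v + f_ty)²] = √[4.448² + (1.191 + 2.321)²] = 5.667 kip/in.
Capacity per unit length: φr_n = 0.75 × 0.6 × 60 × (0.707 × 0.375) = 7.158 kip/in.
5.667 ≤ 7.158 → adequate.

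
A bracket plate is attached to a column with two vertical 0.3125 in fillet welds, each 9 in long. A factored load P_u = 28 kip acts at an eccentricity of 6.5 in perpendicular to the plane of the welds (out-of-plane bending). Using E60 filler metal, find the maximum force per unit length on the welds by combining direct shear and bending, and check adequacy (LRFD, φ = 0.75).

f_max ≈ 6.92 kip/in; NOT adequate

E60XX → F_EXX = 60 ksi.
L_w = 2 × 9 = 18 in; section modulus (unit throat) S = 2 × L²/6 = 27 in².
Direct shear f_v = P/L_w = 28/18 = 1.556 kip/in.
Moment M = P × e = 28 × 6.5 = 182 kip·in; bending f_b = M/S = 6.741 kip/in.
f_max = √(f_v² + f_b²) = √(1.556² + 6.741²) = 6.918 kip/in.
φr_n = 0.75 × 0.6 × 60 × (0.707 × 0.3125) = 5.965 kip/in → NOT adequate.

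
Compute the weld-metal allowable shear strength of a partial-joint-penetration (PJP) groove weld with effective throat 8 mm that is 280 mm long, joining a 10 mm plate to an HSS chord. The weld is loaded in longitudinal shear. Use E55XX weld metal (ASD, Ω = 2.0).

E55XX → F_EXX = 550 MPa.
Effective throat (given) t_e = 8 mm.
A_we = 8 × 280 = 2240 mm².
F_nw = 0.6 F_EXX = 330 MPa.
R_n/Ω = (330 × 2240) / 2.0 × 10⁻³ = 369.6 kN.

R_n/Ω ≈ 370 kN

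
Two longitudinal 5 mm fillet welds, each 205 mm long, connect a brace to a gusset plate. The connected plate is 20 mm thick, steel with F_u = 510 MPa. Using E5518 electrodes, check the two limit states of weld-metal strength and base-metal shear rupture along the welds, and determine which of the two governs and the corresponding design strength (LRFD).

E55XX → F_EXX = 550 MPa.
t_e = 0.707 × 5 = 3.535 mm; L = 410 mm.
Weld metal: φR_n = 0.75 × 0.6 × 550 × 3.535 × 410 × 10⁻³ = 358.7 kN.
Base metal (shear rupture): φR_n = 0.75 × 0.6 × 510 × 20 × 410 × 10⁻³ = 1882 kN.
Governing: weld metal.

φR_n ≈ 359 kN (weld metal governs)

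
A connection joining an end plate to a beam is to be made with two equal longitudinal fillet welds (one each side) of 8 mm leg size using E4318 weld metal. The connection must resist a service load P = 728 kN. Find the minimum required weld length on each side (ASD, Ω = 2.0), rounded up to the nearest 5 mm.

L = 500 mm on each side

E43XX → F_EXX = 430 MPa.
Throat t_e = 0.707 × 8 = 5.656 mm.
r_n/Ω = (0.6 × 430 × 5.656) / 2.0 = 729.6 N/mm = 0.7296 kN/mm.
L_req = P / (r_n/Ω) = 728 / 0.7296 = 997.8 mm total.
Per side: 997.8 / 2 = 498.9 mm.
Round up → use L = 500 mm on each side.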